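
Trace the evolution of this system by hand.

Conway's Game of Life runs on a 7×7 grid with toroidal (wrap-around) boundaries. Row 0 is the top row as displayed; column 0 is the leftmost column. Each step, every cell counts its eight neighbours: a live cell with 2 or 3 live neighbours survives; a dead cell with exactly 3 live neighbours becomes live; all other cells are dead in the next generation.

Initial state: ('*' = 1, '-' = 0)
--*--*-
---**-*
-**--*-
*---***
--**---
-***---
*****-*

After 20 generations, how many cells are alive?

17

0) --*--*-
---**-*
-**--*-
*---***
--**---
-***---
*****-*
1) -------
-*-**-*
-**----
*---***
*----**
-------
*---***
2) ---*---
**-*---
-**----
----*--
*---*--
----*--
-----**
3) *-*-*-*
**-*---
****---
-*-*---
---***-
----*-*
----**-
4) *-*-*-*
----*--
---**--
**-----
--**-*-
------*
*---*--
5) **--*-*
----*--
---**--
-*-----
***---*
---****
**-*---
6) -******
*---*--
---**--
-*-*---
-****-*
---***-
-*-*---
7) -*---**
**----*
--***--
**---*-
**-----
**---*-
**----*
8) --*--*-
-*-**-*
--****-
*--**-*
--*----
--*----
--*----
9) -**-**-
-*----*
-*-----
-*----*
-**----
-***---
-***---
10) ----**-
-*---*-
-**----
-*-----
---*---
*------
*------
11) ----***
-**-**-
***----
-*-----
-------
-------
------*
12) *--**-*
--*-*--
*--*---
***----
-------
-------
------*
13) *--**-*
***-***
*--*---
***----
-*-----
-------
*----**
14) --**---
--*----
---***-
*-*----
***----
*-----*
*---**-
15) -****--
--*----
-****--
*-*-*-*
--*----
-----*-
**-***-
16) *----*-
-------
*---**-
*---**-
-*-*-**
-***-**
**---**
17) **---*-
----**-
----**-
**-*---
-*-*---
---*---
-------
18) ----***
-------
---*-**
**-*---
**-**--
--*----
-------
19) -----*-
-------
*-*-*-*
-*-*-*-
*--**--
-***---
-----*-
20) -------
-----**
*******
-*---*-
*------
-***---
--*-*--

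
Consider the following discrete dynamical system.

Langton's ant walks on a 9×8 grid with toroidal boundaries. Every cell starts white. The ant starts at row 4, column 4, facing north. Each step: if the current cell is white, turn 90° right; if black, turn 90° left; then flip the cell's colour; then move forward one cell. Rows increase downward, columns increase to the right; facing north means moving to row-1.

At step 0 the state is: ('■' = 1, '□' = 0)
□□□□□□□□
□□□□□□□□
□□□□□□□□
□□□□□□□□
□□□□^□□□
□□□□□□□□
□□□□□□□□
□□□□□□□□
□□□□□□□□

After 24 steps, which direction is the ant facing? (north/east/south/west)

south

t=0: □□□□□□□□
□□□□□□□□
□□□□□□□□
□□□□□□□□
□□□□^□□□
□□□□□□□□
□□□□□□□□
□□□□□□□□
□□□□□□□□
t=1: □□□□□□□□
□□□□□□□□
□□□□□□□□
□□□□□□□□
□□□□■>□□
□□□□□□□□
□□□□□□□□
□□□□□□□□
□□□□□□□□
t=2: □□□□□□□□
□□□□□□□□
□□□□□□□□
□□□□□□□□
□□□□■■□□
□□□□□v□□
□□□□□□□□
□□□□□□□□
□□□□□□□□
t=3: □□□□□□□□
□□□□□□□□
□□□□□□□□
□□□□□□□□
□□□□■■□□
□□□□<■□□
□□□□□□□□
□□□□□□□□
□□□□□□□□
t=4: □□□□□□□□
□□□□□□□□
□□□□□□□□
□□□□□□□□
□□□□^■□□
□□□□■■□□
□□□□□□□□
□□□□□□□□
□□□□□□□□
t=5: □□□□□□□□
□□□□□□□□
□□□□□□□□
□□□□□□□□
□□□<□■□□
□□□□■■□□
□□□□□□□□
□□□□□□□□
□□□□□□□□
t=6: □□□□□□□□
□□□□□□□□
□□□□□□□□
□□□^□□□□
□□□■□■□□
□□□□■■□□
□□□□□□□□
□□□□□□□□
□□□□□□□□
t=7: □□□□□□□□
□□□□□□□□
□□□□□□□□
□□□■>□□□
□□□■□■□□
□□□□■■□□
□□□□□□□□
□□□□□□□□
□□□□□□□□
t=8: □□□□□□□□
□□□□□□□□
□□□□□□□□
□□□■■□□□
□□□■v■□□
□□□□■■□□
□□□□□□□□
□□□□□□□□
□□□□□□□□
t=9: □□□□□□□□
□□□□□□□□
□□□□□□□□
□□□■■□□□
□□□<■■□□
□□□□■■□□
□□□□□□□□
□□□□□□□□
□□□□□□□□
t=10: □□□□□□□□
□□□□□□□□
□□□□□□□□
□□□■■□□□
□□□□■■□□
□□□v■■□□
□□□□□□□□
□□□□□□□□
□□□□□□□□
t=11: □□□□□□□□
□□□□□□□□
□□□□□□□□
□□□■■□□□
□□□□■■□□
□□<■■■□□
□□□□□□□□
□□□□□□□□
□□□□□□□□
t=12: □□□□□□□□
□□□□□□□□
□□□□□□□□
□□□■■□□□
□□^□■■□□
□□■■■■□□
□□□□□□□□
□□□□□□□□
□□□□□□□□
t=13: □□□□□□□□
□□□□□□□□
□□□□□□□□
□□□■■□□□
□□■>■■□□
□□■■■■□□
□□□□□□□□
□□□□□□□□
□□□□□□□□
t=14: □□□□□□□□
□□□□□□□□
□□□□□□□□
□□□■■□□□
□□■■■■□□
□□■v■■□□
□□□□□□□□
□□□□□□□□
□□□□□□□□
t=15: □□□□□□□□
□□□□□□□□
□□□□□□□□
□□□■■□□□
□□■■■■□□
□□■□>■□□
□□□□□□□□
□□□□□□□□
□□□□□□□□
t=16: □□□□□□□□
□□□□□□□□
□□□□□□□□
□□□■■□□□
□□■■^■□□
□□■□□■□□
□□□□□□□□
□□□□□□□□
□□□□□□□□
t=17: □□□□□□□□
□□□□□□□□
□□□□□□□□
□□□■■□□□
□□■<□■□□
□□■□□■□□
□□□□□□□□
□□□□□□□□
□□□□□□□□
t=18: □□□□□□□□
□□□□□□□□
□□□□□□□□
□□□■■□□□
□□■□□■□□
□□■v□■□□
□□□□□□□□
□□□□□□□□
□□□□□□□□
t=19: □□□□□□□□
□□□□□□□□
□□□□□□□□
□□□■■□□□
□□■□□■□□
□□<■□■□□
□□□□□□□□
□□□□□□□□
□□□□□□□□
t=20: □□□□□□□□
□□□□□□□□
□□□□□□□□
□□□■■□□□
□□■□□■□□
□□□■□■□□
□□v□□□□□
□□□□□□□□
□□□□□□□□
t=21: □□□□□□□□
□□□□□□□□
□□□□□□□□
□□□■■□□□
□□■□□■□□
□□□■□■□□
□<■□□□□□
□□□□□□□□
□□□□□□□□
t=22: □□□□□□□□
□□□□□□□□
□□□□□□□□
□□□■■□□□
□□■□□■□□
□^□■□■□□
□■■□□□□□
□□□□□□□□
□□□□□□□□
t=23: □□□□□□□□
□□□□□□□□
□□□□□□□□
□□□■■□□□
□□■□□■□□
□■>■□■□□
□■■□□□□□
□□□□□□□□
□□□□□□□□
t=24: □□□□□□□□
□□□□□□□□
□□□□□□□□
□□□■■□□□
□□■□□■□□
□■■■□■□□
□■v□□□□□
□□□□□□□□
□□□□□□□□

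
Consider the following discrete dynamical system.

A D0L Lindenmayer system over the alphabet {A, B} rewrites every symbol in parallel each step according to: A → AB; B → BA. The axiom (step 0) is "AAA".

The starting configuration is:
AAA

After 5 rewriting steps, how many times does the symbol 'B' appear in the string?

t=0: AAA
t=1: ABABAB
t=2: ABBAABBAABBA
t=3: ABBABAABABBABAABABBABAAB
t=4: ABBABAABBAABABBAABBABAABBAABABBAABBABAABBAABABBA
t=5: ABBABAABBAABABBABAABABBAABBABAABABBABAABBAABABBABAABABBAABBABAABABBABAABBAABABBABAABABBAABBABAAB

48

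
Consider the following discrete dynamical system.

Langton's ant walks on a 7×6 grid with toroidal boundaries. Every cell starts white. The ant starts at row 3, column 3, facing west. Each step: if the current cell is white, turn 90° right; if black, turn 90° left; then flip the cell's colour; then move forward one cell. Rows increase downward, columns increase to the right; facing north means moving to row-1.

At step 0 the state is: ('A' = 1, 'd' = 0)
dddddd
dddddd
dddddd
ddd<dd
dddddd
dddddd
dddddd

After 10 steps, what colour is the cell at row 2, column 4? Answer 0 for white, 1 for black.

0) dddddd
dddddd
dddddd
ddd<dd
dddddd
dddddd
dddddd
1) dddddd
dddddd
ddd^dd
dddAdd
dddddd
dddddd
dddddd
2) dddddd
dddddd
dddA>d
dddAdd
dddddd
dddddd
dddddd
3) dddddd
dddddd
dddAAd
dddAvd
dddddd
dddddd
dddddd
4) dddddd
dddddd
dddAAd
ddd<Ad
dddddd
dddddd
dddddd
5) dddddd
dddddd
dddAAd
ddddAd
dddvdd
dddddd
dddddd
6) dddddd
dddddd
dddAAd
ddddAd
dd<Add
dddddd
dddddd
7) dddddd
dddddd
dddAAd
dd^dAd
ddAAdd
dddddd
dddddd
8) dddddd
dddddd
dddAAd
ddA>Ad
ddAAdd
dddddd
dddddd
9) dddddd
dddddd
dddAAd
ddAAAd
ddAvdd
dddddd
dddddd
10) dddddd
dddddd
dddAAd
ddAAAd
ddAd>d
dddddd
dddddd

1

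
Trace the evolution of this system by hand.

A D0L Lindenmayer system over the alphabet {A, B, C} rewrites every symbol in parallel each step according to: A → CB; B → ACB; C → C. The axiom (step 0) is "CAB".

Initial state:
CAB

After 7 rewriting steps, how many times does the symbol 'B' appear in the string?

step 0: CAB
step 1: CCBACB
step 2: CCACBCBCACB
step 3: CCCBCACBCACBCCBCACB
step 4: CCCACBCCBCACBCCBCACBCCACBCCBCACB
step 5: CCCCBCACBCCACBCCBCACBCCACBCCBCACBCCCBCACBCCACBCCBCACB
step 6: CCCCACBCCBCACBCCCBCACBCCACBCCBCACBCCCBCACBCCACBCCBCACBCCCACBCCBCACBCCCBCACBCCACBCCBCACB
step 7: CCCCCBCACBCCACBCCBCACBCCCACBCCBCACBCCCBCACBCCACBCCBCACBCCC…CACBCCCCBCACBCCACBCCBCACBCCCACBCCBCACBCCCBCACBCCACBCCBCACB  (len 142)

34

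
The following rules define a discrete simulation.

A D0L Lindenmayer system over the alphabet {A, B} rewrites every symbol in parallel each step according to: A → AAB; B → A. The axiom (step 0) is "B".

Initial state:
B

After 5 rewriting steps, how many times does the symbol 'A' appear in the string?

29

t=0: B
t=1: A
t=2: AAB
t=3: AABAABA
t=4: AABAABAAABAABAAAB
t=5: AABAABAAABAABAAABAABAABAAABAABAAABAABAABA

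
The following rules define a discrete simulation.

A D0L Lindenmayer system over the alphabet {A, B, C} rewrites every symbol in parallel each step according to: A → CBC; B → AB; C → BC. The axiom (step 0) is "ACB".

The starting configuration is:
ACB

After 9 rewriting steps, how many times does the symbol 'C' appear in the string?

gen 0: ACB
gen 1: CBCBCAB
gen 2: BCABBCABBCCBCAB
gen 3: ABBCCBCABABBCCBCABABBCBCABBCCBCAB
gen 4: CBCABABBCBCABBCCBCABCBCABABBCBCABBCCBCABCBCABABBCABBCCBCABABBCBCABBCCBCAB
gen 5: BCABBCCBCABCBCABABBCABBCCBCABABBCBCABBCCBCABBCABBCCBCABCBC…BABBCCBCABABBCBCABBCCBCABCBCABABBCABBCCBCABABBCBCABBCCBCAB  (len 161)
gen 6: ABBCCBCABABBCBCABBCCBCABBCABBCCBCABCBCABABBCCBCABABBCBCABB…BABBCCBCABABBCBCABBCCBCABCBCABABBCABBCCBCABABBCBCABBCCBCAB  (len 355)
gen 7: CBCABABBCBCABBCCBCABCBCABABBCABBCCBCABABBCBCABBCCBCABABBCC…BABBCCBCABABBCBCABBCCBCABCBCABABBCABBCCBCABABBCBCABBCCBCAB  (len 783)
gen 8: BCABBCCBCABCBCABABBCABBCCBCABABBCBCABBCCBCABBCABBCCBCABCBC…BABBCCBCABABBCBCABBCCBCABCBCABABBCABBCCBCABABBCBCABBCCBCAB  (len 1727)
gen 9: ABBCCBCABABBCBCABBCCBCABBCABBCCBCABCBCABABBCCBCABABBCBCABB…BABBCCBCABABBCBCABBCCBCABCBCABABBCABBCCBCABABBCBCABBCCBCAB  (len 3809)

1299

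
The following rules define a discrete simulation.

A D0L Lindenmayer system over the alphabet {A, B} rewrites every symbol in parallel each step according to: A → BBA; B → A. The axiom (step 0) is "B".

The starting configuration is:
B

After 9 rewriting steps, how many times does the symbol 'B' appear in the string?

170

[0] B
[1] A
[2] BBA
[3] AABBA
[4] BBABBAAABBA
[5] AABBAAABBABBABBAAABBA
[6] BBABBAAABBABBABBAAABBAAABBAAABBABBABBAAABBA
[7] AABBAAABBABBABBAAABBAAABBAAABBABBABBAAABBABBABBAAABBABBABBAAABBAAABBAAABBABBABBAAABBA
[8] BBABBAAABBABBABBAAABBAAABBAAABBABBABBAAABBABBABBAAABBABBAB…ABBABBABBAAABBABBABBAAABBABBABBAAABBAAABBAAABBABBABBAAABBA  (len 171)
[9] AABBAAABBABBABBAAABBAAABBAAABBABBABBAAABBABBABBAAABBABBABB…ABBABBABBAAABBABBABBAAABBABBABBAAABBAAABBAAABBABBABBAAABBA  (len 341)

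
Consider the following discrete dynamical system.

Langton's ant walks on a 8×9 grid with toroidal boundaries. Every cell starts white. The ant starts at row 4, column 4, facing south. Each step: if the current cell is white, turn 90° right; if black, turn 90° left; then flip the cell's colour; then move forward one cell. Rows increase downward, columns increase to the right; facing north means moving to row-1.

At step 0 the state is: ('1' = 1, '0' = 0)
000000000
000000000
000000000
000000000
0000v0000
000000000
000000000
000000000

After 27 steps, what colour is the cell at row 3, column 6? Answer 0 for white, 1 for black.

1

gen 0: 000000000
000000000
000000000
000000000
0000v0000
000000000
000000000
000000000
gen 1: 000000000
000000000
000000000
000000000
000<10000
000000000
000000000
000000000
gen 2: 000000000
000000000
000000000
000^00000
000110000
000000000
000000000
000000000
gen 3: 000000000
000000000
000000000
0001>0000
000110000
000000000
000000000
000000000
gen 4: 000000000
000000000
000000000
000110000
0001v0000
000000000
000000000
000000000
gen 5: 000000000
000000000
000000000
000110000
00010>000
000000000
000000000
000000000
gen 6: 000000000
000000000
000000000
000110000
000101000
00000v000
000000000
000000000
gen 7: 000000000
000000000
000000000
000110000
000101000
0000<1000
000000000
000000000
gen 8: 000000000
000000000
000000000
000110000
0001^1000
000011000
000000000
000000000
gen 9: 000000000
000000000
000000000
000110000
00011>000
000011000
000000000
000000000
gen 10: 000000000
000000000
000000000
00011^000
000110000
000011000
000000000
000000000
gen 11: 000000000
000000000
000000000
000111>00
000110000
000011000
000000000
000000000
gen 12: 000000000
000000000
000000000
000111100
000110v00
000011000
000000000
000000000
gen 13: 000000000
000000000
000000000
000111100
00011<100
000011000
000000000
000000000
gen 14: 000000000
000000000
000000000
00011^100
000111100
000011000
000000000
000000000
gen 15: 000000000
000000000
000000000
0001<0100
000111100
000011000
000000000
000000000
gen 16: 000000000
000000000
000000000
000100100
0001v1100
000011000
000000000
000000000
gen 17: 000000000
000000000
000000000
000100100
00010>100
000011000
000000000
000000000
gen 18: 000000000
000000000
000000000
00010^100
000100100
000011000
000000000
000000000
gen 19: 000000000
000000000
000000000
000101>00
000100100
000011000
000000000
000000000
gen 20: 000000000
000000000
000000^00
000101000
000100100
000011000
000000000
000000000
gen 21: 000000000
000000000
0000001>0
000101000
000100100
000011000
000000000
000000000
gen 22: 000000000
000000000
000000110
0001010v0
000100100
000011000
000000000
000000000
gen 23: 000000000
000000000
000000110
000101<10
000100100
000011000
000000000
000000000
gen 24: 000000000
000000000
000000^10
000101110
000100100
000011000
000000000
000000000
gen 25: 000000000
000000000
00000<010
000101110
000100100
000011000
000000000
000000000
gen 26: 000000000
00000^000
000001010
000101110
000100100
000011000
000000000
000000000
gen 27: 000000000
000001>00
000001010
000101110
000100100
000011000
000000000
000000000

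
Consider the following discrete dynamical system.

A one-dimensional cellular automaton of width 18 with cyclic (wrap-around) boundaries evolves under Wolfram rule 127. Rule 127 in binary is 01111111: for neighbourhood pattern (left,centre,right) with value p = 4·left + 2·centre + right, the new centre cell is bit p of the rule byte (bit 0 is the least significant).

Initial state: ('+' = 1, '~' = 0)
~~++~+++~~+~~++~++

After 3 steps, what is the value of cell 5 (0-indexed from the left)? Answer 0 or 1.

1

t=0: ~~++~+++~~+~~++~++
t=1: ++++++~+++++++++++
t=2: ~~~~~+++~~~~~~~~~~
t=3: ++++++~+++++++++++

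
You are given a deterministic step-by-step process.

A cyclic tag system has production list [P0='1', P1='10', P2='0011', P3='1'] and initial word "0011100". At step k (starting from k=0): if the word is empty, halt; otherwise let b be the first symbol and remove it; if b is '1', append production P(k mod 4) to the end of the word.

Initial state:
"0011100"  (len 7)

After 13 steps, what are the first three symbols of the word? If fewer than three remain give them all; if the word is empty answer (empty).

0) "0011100"  (len 7)
1) "011100"  (len 6)
2) "11100"  (len 5)
3) "11000011"  (len 8)
4) "10000111"  (len 8)
5) "00001111"  (len 8)
6) "0001111"  (len 7)
7) "001111"  (len 6)
8) "01111"  (len 5)
9) "1111"  (len 4)
10) "11110"  (len 5)
11) "11100011"  (len 8)
12) "11000111"  (len 8)
13) "10001111"  (len 8)

100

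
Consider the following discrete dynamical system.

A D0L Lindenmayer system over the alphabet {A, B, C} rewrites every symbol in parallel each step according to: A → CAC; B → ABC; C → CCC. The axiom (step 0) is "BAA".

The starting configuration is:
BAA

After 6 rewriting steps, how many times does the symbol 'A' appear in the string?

step 0: BAA
step 1: ABCCACCAC
step 2: CACABCCCCCCCCACCCCCCCCACCCC
step 3: CCCCACCCCCACABCCCCCCCCCCCCCCCCCCCCCCCCCCACCCCCCCCCCCCCCCCCCCCCCCCCCACCCCCCCCCCCCC
step 4: CCCCCCCCCCCCCACCCCCCCCCCCCCCCCCACCCCCACABCCCCCCCCCCCCCCCCC…CCCCCCCCCCCCCCCCCACCCCCCCCCCCCCCCCCCCCCCCCCCCCCCCCCCCCCCCC  (len 243)
step 5: CCCCCCCCCCCCCCCCCCCCCCCCCCCCCCCCCCCCCCCCACCCCCCCCCCCCCCCCC…CCCCCCCCCCCCCCCCCCCCCCCCCCCCCCCCCCCCCCCCCCCCCCCCCCCCCCCCCC  (len 729)
step 6: CCCCCCCCCCCCCCCCCCCCCCCCCCCCCCCCCCCCCCCCCCCCCCCCCCCCCCCCCC…CCCCCCCCCCCCCCCCCCCCCCCCCCCCCCCCCCCCCCCCCCCCCCCCCCCCCCCCCC  (len 2187)

8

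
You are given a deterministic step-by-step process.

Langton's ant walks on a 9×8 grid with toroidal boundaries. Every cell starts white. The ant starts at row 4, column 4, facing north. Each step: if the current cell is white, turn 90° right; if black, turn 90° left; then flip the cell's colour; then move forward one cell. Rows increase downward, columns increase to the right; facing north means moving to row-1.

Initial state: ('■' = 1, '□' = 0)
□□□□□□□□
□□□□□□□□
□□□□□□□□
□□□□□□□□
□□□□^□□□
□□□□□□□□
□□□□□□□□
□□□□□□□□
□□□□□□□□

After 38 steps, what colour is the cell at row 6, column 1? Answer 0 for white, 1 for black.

1

0) □□□□□□□□
□□□□□□□□
□□□□□□□□
□□□□□□□□
□□□□^□□□
□□□□□□□□
□□□□□□□□
□□□□□□□□
□□□□□□□□
1) □□□□□□□□
□□□□□□□□
□□□□□□□□
□□□□□□□□
□□□□■>□□
□□□□□□□□
□□□□□□□□
□□□□□□□□
□□□□□□□□
2) □□□□□□□□
□□□□□□□□
□□□□□□□□
□□□□□□□□
□□□□■■□□
□□□□□v□□
□□□□□□□□
□□□□□□□□
□□□□□□□□
3) □□□□□□□□
□□□□□□□□
□□□□□□□□
□□□□□□□□
□□□□■■□□
□□□□<■□□
□□□□□□□□
□□□□□□□□
□□□□□□□□
4) □□□□□□□□
□□□□□□□□
□□□□□□□□
□□□□□□□□
□□□□^■□□
□□□□■■□□
□□□□□□□□
□□□□□□□□
□□□□□□□□
5) □□□□□□□□
□□□□□□□□
□□□□□□□□
□□□□□□□□
□□□<□■□□
□□□□■■□□
□□□□□□□□
□□□□□□□□
□□□□□□□□
6) □□□□□□□□
□□□□□□□□
□□□□□□□□
□□□^□□□□
□□□■□■□□
□□□□■■□□
□□□□□□□□
□□□□□□□□
□□□□□□□□
7) □□□□□□□□
□□□□□□□□
□□□□□□□□
□□□■>□□□
□□□■□■□□
□□□□■■□□
□□□□□□□□
□□□□□□□□
□□□□□□□□
8) □□□□□□□□
□□□□□□□□
□□□□□□□□
□□□■■□□□
□□□■v■□□
□□□□■■□□
□□□□□□□□
□□□□□□□□
□□□□□□□□
9) □□□□□□□□
□□□□□□□□
□□□□□□□□
□□□■■□□□
□□□<■■□□
□□□□■■□□
□□□□□□□□
□□□□□□□□
□□□□□□□□
10) □□□□□□□□
□□□□□□□□
□□□□□□□□
□□□■■□□□
□□□□■■□□
□□□v■■□□
□□□□□□□□
□□□□□□□□
□□□□□□□□
11) □□□□□□□□
□□□□□□□□
□□□□□□□□
□□□■■□□□
□□□□■■□□
□□<■■■□□
□□□□□□□□
□□□□□□□□
□□□□□□□□
12) □□□□□□□□
□□□□□□□□
□□□□□□□□
□□□■■□□□
□□^□■■□□
□□■■■■□□
□□□□□□□□
□□□□□□□□
□□□□□□□□
13) □□□□□□□□
□□□□□□□□
□□□□□□□□
□□□■■□□□
□□■>■■□□
□□■■■■□□
□□□□□□□□
□□□□□□□□
□□□□□□□□
14) □□□□□□□□
□□□□□□□□
□□□□□□□□
□□□■■□□□
□□■■■■□□
□□■v■■□□
□□□□□□□□
□□□□□□□□
□□□□□□□□
15) □□□□□□□□
□□□□□□□□
□□□□□□□□
□□□■■□□□
□□■■■■□□
□□■□>■□□
□□□□□□□□
□□□□□□□□
□□□□□□□□
16) □□□□□□□□
□□□□□□□□
□□□□□□□□
□□□■■□□□
□□■■^■□□
□□■□□■□□
□□□□□□□□
□□□□□□□□
□□□□□□□□
17) □□□□□□□□
□□□□□□□□
□□□□□□□□
□□□■■□□□
□□■<□■□□
□□■□□■□□
□□□□□□□□
□□□□□□□□
□□□□□□□□
18) □□□□□□□□
□□□□□□□□
□□□□□□□□
□□□■■□□□
□□■□□■□□
□□■v□■□□
□□□□□□□□
□□□□□□□□
□□□□□□□□
19) □□□□□□□□
□□□□□□□□
□□□□□□□□
□□□■■□□□
□□■□□■□□
□□<■□■□□
□□□□□□□□
□□□□□□□□
□□□□□□□□
20) □□□□□□□□
□□□□□□□□
□□□□□□□□
□□□■■□□□
□□■□□■□□
□□□■□■□□
□□v□□□□□
□□□□□□□□
□□□□□□□□
21) □□□□□□□□
□□□□□□□□
□□□□□□□□
□□□■■□□□
□□■□□■□□
□□□■□■□□
□<■□□□□□
□□□□□□□□
□□□□□□□□
22) □□□□□□□□
□□□□□□□□
□□□□□□□□
□□□■■□□□
□□■□□■□□
□^□■□■□□
□■■□□□□□
□□□□□□□□
□□□□□□□□
23) □□□□□□□□
□□□□□□□□
□□□□□□□□
□□□■■□□□
□□■□□■□□
□■>■□■□□
□■■□□□□□
□□□□□□□□
□□□□□□□□
24) □□□□□□□□
□□□□□□□□
□□□□□□□□
□□□■■□□□
□□■□□■□□
□■■■□■□□
□■v□□□□□
□□□□□□□□
□□□□□□□□
25) □□□□□□□□
□□□□□□□□
□□□□□□□□
□□□■■□□□
□□■□□■□□
□■■■□■□□
□■□>□□□□
□□□□□□□□
□□□□□□□□
26) □□□□□□□□
□□□□□□□□
□□□□□□□□
□□□■■□□□
□□■□□■□□
□■■■□■□□
□■□■□□□□
□□□v□□□□
□□□□□□□□
27) □□□□□□□□
□□□□□□□□
□□□□□□□□
□□□■■□□□
□□■□□■□□
□■■■□■□□
□■□■□□□□
□□<■□□□□
□□□□□□□□
28) □□□□□□□□
□□□□□□□□
□□□□□□□□
□□□■■□□□
□□■□□■□□
□■■■□■□□
□■^■□□□□
□□■■□□□□
□□□□□□□□
29) □□□□□□□□
□□□□□□□□
□□□□□□□□
□□□■■□□□
□□■□□■□□
□■■■□■□□
□■■>□□□□
□□■■□□□□
□□□□□□□□
30) □□□□□□□□
□□□□□□□□
□□□□□□□□
□□□■■□□□
□□■□□■□□
□■■^□■□□
□■■□□□□□
□□■■□□□□
□□□□□□□□
31) □□□□□□□□
□□□□□□□□
□□□□□□□□
□□□■■□□□
□□■□□■□□
□■<□□■□□
□■■□□□□□
□□■■□□□□
□□□□□□□□
32) □□□□□□□□
□□□□□□□□
□□□□□□□□
□□□■■□□□
□□■□□■□□
□■□□□■□□
□■v□□□□□
□□■■□□□□
□□□□□□□□
33) □□□□□□□□
□□□□□□□□
□□□□□□□□
□□□■■□□□
□□■□□■□□
□■□□□■□□
□■□>□□□□
□□■■□□□□
□□□□□□□□
34) □□□□□□□□
□□□□□□□□
□□□□□□□□
□□□■■□□□
□□■□□■□□
□■□□□■□□
□■□■□□□□
□□■v□□□□
□□□□□□□□
35) □□□□□□□□
□□□□□□□□
□□□□□□□□
□□□■■□□□
□□■□□■□□
□■□□□■□□
□■□■□□□□
□□■□>□□□
□□□□□□□□
36) □□□□□□□□
□□□□□□□□
□□□□□□□□
□□□■■□□□
□□■□□■□□
□■□□□■□□
□■□■□□□□
□□■□■□□□
□□□□v□□□
37) □□□□□□□□
□□□□□□□□
□□□□□□□□
□□□■■□□□
□□■□□■□□
□■□□□■□□
□■□■□□□□
□□■□■□□□
□□□<■□□□
38) □□□□□□□□
□□□□□□□□
□□□□□□□□
□□□■■□□□
□□■□□■□□
□■□□□■□□
□■□■□□□□
□□■^■□□□
□□□■■□□□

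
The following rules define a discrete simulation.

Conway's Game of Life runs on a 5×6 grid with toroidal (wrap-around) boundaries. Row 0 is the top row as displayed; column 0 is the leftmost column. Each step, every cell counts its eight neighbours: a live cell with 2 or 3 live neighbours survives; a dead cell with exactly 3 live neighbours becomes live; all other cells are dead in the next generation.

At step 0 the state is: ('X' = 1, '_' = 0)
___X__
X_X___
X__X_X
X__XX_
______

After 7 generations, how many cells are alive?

k=0  ___X__
X_X___
X__X_X
X__XX_
______
k=1  ______
XXXXXX
X_XX__
X__XX_
___XX_
k=2  XX____
X___XX
______
_X____
___XXX
k=3  _X_X__
XX___X
X____X
____X_
_XX_XX
k=4  ___X__
_XX_XX
_X__X_
_X_XX_
XXX_XX
k=5  ______
XXX_XX
_X____
______
XX___X
k=6  __X_X_
XXX__X
_XX__X
_X____
X_____
k=7  __XX__
____XX
_____X
_XX___
_X____

8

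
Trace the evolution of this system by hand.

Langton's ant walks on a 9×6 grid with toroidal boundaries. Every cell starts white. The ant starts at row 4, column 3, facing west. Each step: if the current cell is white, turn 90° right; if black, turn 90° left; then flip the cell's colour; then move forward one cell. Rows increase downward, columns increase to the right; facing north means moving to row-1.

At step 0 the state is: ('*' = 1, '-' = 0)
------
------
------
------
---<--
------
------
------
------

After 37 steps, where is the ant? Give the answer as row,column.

k=0  ------
------
------
------
---<--
------
------
------
------
k=1  ------
------
------
---^--
---*--
------
------
------
------
k=2  ------
------
------
---*>-
---*--
------
------
------
------
k=3  ------
------
------
---**-
---*v-
------
------
------
------
k=4  ------
------
------
---**-
---<*-
------
------
------
------
k=5  ------
------
------
---**-
----*-
---v--
------
------
------
k=6  ------
------
------
---**-
----*-
--<*--
------
------
------
k=7  ------
------
------
---**-
--^-*-
--**--
------
------
------
k=8  ------
------
------
---**-
--*>*-
--**--
------
------
------
k=9  ------
------
------
---**-
--***-
--*v--
------
------
------
k=10  ------
------
------
---**-
--***-
--*->-
------
------
------
k=11  ------
------
------
---**-
--***-
--*-*-
----v-
------
------
k=12  ------
------
------
---**-
--***-
--*-*-
---<*-
------
------
k=13  ------
------
------
---**-
--***-
--*^*-
---**-
------
------
k=14  ------
------
------
---**-
--***-
--**>-
---**-
------
------
k=15  ------
------
------
---**-
--**^-
--**--
---**-
------
------
k=16  ------
------
------
---**-
--*<--
--**--
---**-
------
------
k=17  ------
------
------
---**-
--*---
--*v--
---**-
------
------
k=18  ------
------
------
---**-
--*---
--*->-
---**-
------
------
k=19  ------
------
------
---**-
--*---
--*-*-
---*v-
------
------
k=20  ------
------
------
---**-
--*---
--*-*-
---*->
------
------
k=21  ------
------
------
---**-
--*---
--*-*-
---*-*
-----v
------
k=22  ------
------
------
---**-
--*---
--*-*-
---*-*
----<*
------
k=23  ------
------
------
---**-
--*---
--*-*-
---*^*
----**
------
k=24  ------
------
------
---**-
--*---
--*-*-
---**>
----**
------
k=25  ------
------
------
---**-
--*---
--*-*^
---**-
----**
------
k=26  ------
------
------
---**-
--*---
>-*-**
---**-
----**
------
k=27  ------
------
------
---**-
--*---
*-*-**
v--**-
----**
------
k=28  ------
------
------
---**-
--*---
*-*-**
*--**<
----**
------
k=29  ------
------
------
---**-
--*---
*-*-*^
*--***
----**
------
k=30  ------
------
------
---**-
--*---
*-*-<-
*--***
----**
------
k=31  ------
------
------
---**-
--*---
*-*---
*--*v*
----**
------
k=32  ------
------
------
---**-
--*---
*-*---
*--*->
----**
------
k=33  ------
------
------
---**-
--*---
*-*--^
*--*--
----**
------
k=34  ------
------
------
---**-
--*---
>-*--*
*--*--
----**
------
k=35  ------
------
------
---**-
^-*---
--*--*
*--*--
----**
------
k=36  ------
------
------
---**-
*>*---
--*--*
*--*--
----**
------
k=37  ------
------
------
---**-
***---
-v*--*
*--*--
----**
------

5,1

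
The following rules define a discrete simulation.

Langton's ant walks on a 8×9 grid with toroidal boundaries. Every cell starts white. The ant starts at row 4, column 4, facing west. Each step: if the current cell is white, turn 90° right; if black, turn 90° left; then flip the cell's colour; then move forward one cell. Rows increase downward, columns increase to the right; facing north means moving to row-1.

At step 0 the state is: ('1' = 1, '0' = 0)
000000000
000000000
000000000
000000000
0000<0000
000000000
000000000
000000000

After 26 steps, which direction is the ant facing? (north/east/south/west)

east

step 0: 000000000
000000000
000000000
000000000
0000<0000
000000000
000000000
000000000
step 1: 000000000
000000000
000000000
0000^0000
000010000
000000000
000000000
000000000
step 2: 000000000
000000000
000000000
00001>000
000010000
000000000
000000000
000000000
step 3: 000000000
000000000
000000000
000011000
00001v000
000000000
000000000
000000000
step 4: 000000000
000000000
000000000
000011000
0000<1000
000000000
000000000
000000000
step 5: 000000000
000000000
000000000
000011000
000001000
0000v0000
000000000
000000000
step 6: 000000000
000000000
000000000
000011000
000001000
000<10000
000000000
000000000
step 7: 000000000
000000000
000000000
000011000
000^01000
000110000
000000000
000000000
step 8: 000000000
000000000
000000000
000011000
0001>1000
000110000
000000000
000000000
step 9: 000000000
000000000
000000000
000011000
000111000
0001v0000
000000000
000000000
step 10: 000000000
000000000
000000000
000011000
000111000
00010>000
000000000
000000000
step 11: 000000000
000000000
000000000
000011000
000111000
000101000
00000v000
000000000
step 12: 000000000
000000000
000000000
000011000
000111000
000101000
0000<1000
000000000
step 13: 000000000
000000000
000000000
000011000
000111000
0001^1000
000011000
000000000
step 14: 000000000
000000000
000000000
000011000
000111000
00011>000
000011000
000000000
step 15: 000000000
000000000
000000000
000011000
00011^000
000110000
000011000
000000000
step 16: 000000000
000000000
000000000
000011000
0001<0000
000110000
000011000
000000000
step 17: 000000000
000000000
000000000
000011000
000100000
0001v0000
000011000
000000000
step 18: 000000000
000000000
000000000
000011000
000100000
00010>000
000011000
000000000
step 19: 000000000
000000000
000000000
000011000
000100000
000101000
00001v000
000000000
step 20: 000000000
000000000
000000000
000011000
000100000
000101000
000010>00
000000000
step 21: 000000000
000000000
000000000
000011000
000100000
000101000
000010100
000000v00
step 22: 000000000
000000000
000000000
000011000
000100000
000101000
000010100
00000<100
step 23: 000000000
000000000
000000000
000011000
000100000
000101000
00001^100
000001100
step 24: 000000000
000000000
000000000
000011000
000100000
000101000
000011>00
000001100
step 25: 000000000
000000000
000000000
000011000
000100000
000101^00
000011000
000001100
step 26: 000000000
000000000
000000000
000011000
000100000
0001011>0
000011000
000001100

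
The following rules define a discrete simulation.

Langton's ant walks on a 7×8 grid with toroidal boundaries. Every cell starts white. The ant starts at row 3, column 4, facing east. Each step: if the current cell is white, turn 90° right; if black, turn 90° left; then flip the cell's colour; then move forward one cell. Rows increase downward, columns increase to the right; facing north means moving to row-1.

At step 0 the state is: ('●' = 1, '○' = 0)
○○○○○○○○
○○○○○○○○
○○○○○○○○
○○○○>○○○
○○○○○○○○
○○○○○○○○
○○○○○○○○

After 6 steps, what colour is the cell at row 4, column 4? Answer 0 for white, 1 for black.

k=0  ○○○○○○○○
○○○○○○○○
○○○○○○○○
○○○○>○○○
○○○○○○○○
○○○○○○○○
○○○○○○○○
k=1  ○○○○○○○○
○○○○○○○○
○○○○○○○○
○○○○●○○○
○○○○v○○○
○○○○○○○○
○○○○○○○○
k=2  ○○○○○○○○
○○○○○○○○
○○○○○○○○
○○○○●○○○
○○○<●○○○
○○○○○○○○
○○○○○○○○
k=3  ○○○○○○○○
○○○○○○○○
○○○○○○○○
○○○^●○○○
○○○●●○○○
○○○○○○○○
○○○○○○○○
k=4  ○○○○○○○○
○○○○○○○○
○○○○○○○○
○○○●>○○○
○○○●●○○○
○○○○○○○○
○○○○○○○○
k=5  ○○○○○○○○
○○○○○○○○
○○○○^○○○
○○○●○○○○
○○○●●○○○
○○○○○○○○
○○○○○○○○
k=6  ○○○○○○○○
○○○○○○○○
○○○○●>○○
○○○●○○○○
○○○●●○○○
○○○○○○○○
○○○○○○○○

1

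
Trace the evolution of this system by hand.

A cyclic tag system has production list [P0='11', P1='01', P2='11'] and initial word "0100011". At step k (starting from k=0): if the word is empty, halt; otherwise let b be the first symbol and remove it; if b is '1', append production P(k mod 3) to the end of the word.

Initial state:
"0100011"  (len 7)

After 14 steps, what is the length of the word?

gen 0: "0100011"  (len 7)
gen 1: "100011"  (len 6)
gen 2: "0001101"  (len 7)
gen 3: "001101"  (len 6)
gen 4: "01101"  (len 5)
gen 5: "1101"  (len 4)
gen 6: "10111"  (len 5)
gen 7: "011111"  (len 6)
gen 8: "11111"  (len 5)
gen 9: "111111"  (len 6)
gen 10: "1111111"  (len 7)
gen 11: "11111101"  (len 8)
gen 12: "111110111"  (len 9)
gen 13: "1111011111"  (len 10)
gen 14: "11101111101"  (len 11)

11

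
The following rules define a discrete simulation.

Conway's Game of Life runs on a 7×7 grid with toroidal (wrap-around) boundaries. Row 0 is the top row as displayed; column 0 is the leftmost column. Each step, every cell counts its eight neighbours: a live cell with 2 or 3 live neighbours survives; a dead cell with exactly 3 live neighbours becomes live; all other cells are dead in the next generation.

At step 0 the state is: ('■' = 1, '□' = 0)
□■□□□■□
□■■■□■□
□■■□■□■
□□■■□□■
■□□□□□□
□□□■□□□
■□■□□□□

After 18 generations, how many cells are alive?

[0] □■□□□■□
□■■■□■□
□■■□■□■
□□■■□□■
■□□□□□□
□□□■□□□
■□■□□□□
[1] ■□□■■□■
□□□■□■■
□□□□■□■
□□■■□■■
□□■■□□□
□■□□□□□
□■■□□□□
[2] ■■□■■□■
□□□■□□□
■□■□□□□
□□■□□■■
□■□■■□□
□■□■□□□
□■■■□□□
[3] ■■□□■□□
□□□■■□■
□■■■□□■
■□■□■■■
■■□■■■□
■■□□□□□
□□□□□□□
[4] ■□□■■■□
□□□□■□■
□■□□□□□
□□□□□□□
□□□■□□□
■■■□■□■
□□□□□□□
[5] □□□■■■■
■□□■■□■
□□□□□□□
□□□□□□□
■■■■□□□
■■■■□□□
□□■□□□□
[6] ■□■□□□■
■□□■□□■
□□□□□□□
□■■□□□□
■□□■□□□
■□□□□□□
■□□□□■■
[7] □□□□□□□
■■□□□□■
■■■□□□□
□■■□□□□
■□■□□□□
■■□□□□□
□□□□□■□
[8] ■□□□□□■
□□■□□□■
□□□□□□■
□□□■□□□
■□■□□□□
■■□□□□■
□□□□□□□
[9] ■□□□□□■
□□□□□■■
□□□□□□□
□□□□□□□
■□■□□□■
■■□□□□■
□■□□□□□
[10] ■□□□□■■
■□□□□■■
□□□□□□□
□□□□□□□
□□□□□□■
□□■□□□■
□■□□□□□
[11] □■□□□■□
■□□□□■□
□□□□□□■
□□□□□□□
□□□□□□□
■□□□□□□
□■□□□■□
[12] ■■□□■■□
■□□□□■□
□□□□□□■
□□□□□□□
□□□□□□□
□□□□□□□
■■□□□□■
[13] □□□□■■□
■■□□■■□
□□□□□□■
□□□□□□□
□□□□□□□
■□□□□□□
□■□□□■■
[14] □■□□□□□
■□□□■□□
■□□□□■■
□□□□□□□
□□□□□□□
■□□□□□■
■□□□■■■
[15] □■□□■□□
■■□□□■□
■□□□□■■
□□□□□□■
□□□□□□□
■□□□□□□
□■□□□■□
[16] □■■□■■■
□■□□■■□
□■□□□■□
■□□□□■■
□□□□□□□
□□□□□□□
■■□□□□□
[17] □□■■■□■
□■□■□□□
□■□□□□□
■□□□□■■
□□□□□□■
□□□□□□□
■■■□□■■
[18] □□□□■□■
■■□■■□□
□■■□□□■
■□□□□■■
■□□□□■■
□■□□□■□
■■■□■■■

23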